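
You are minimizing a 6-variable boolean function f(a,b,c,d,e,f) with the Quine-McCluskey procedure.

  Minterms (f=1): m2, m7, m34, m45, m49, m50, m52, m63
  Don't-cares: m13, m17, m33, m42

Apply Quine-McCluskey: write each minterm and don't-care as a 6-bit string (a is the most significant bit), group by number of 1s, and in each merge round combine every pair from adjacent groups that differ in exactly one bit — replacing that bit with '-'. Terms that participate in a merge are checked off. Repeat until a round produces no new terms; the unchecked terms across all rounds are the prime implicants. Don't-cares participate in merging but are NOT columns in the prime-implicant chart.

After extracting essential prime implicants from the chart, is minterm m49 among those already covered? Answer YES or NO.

NO

[col 0] 000010*, 000111, 001101*, 010001*, 100001*, 100010*, 101010*, 101101*, 110001*, 110010*, 110100, 111111
[col 1] -00010, -01101, -10001, 1-0001, 1-0010, 10-010
Prime implicants: -00010, -01101, -10001, 000111, 1-0001, 1-0010, 10-010, 110100, 111111
PI chart (minterm → PIs covering it):
  2 | -00010  (sole → essential)
  7 | 000111  (sole → essential)
  34 | -00010,1-0010,10-010
  45 | -01101  (sole → essential)
  49 | -10001,1-0001
  50 | 1-0010  (sole → essential)
  52 | 110100  (sole → essential)
  63 | 111111  (sole → essential)
Essential prime implicants: -00010, -01101, 000111, 1-0010, 110100, 111111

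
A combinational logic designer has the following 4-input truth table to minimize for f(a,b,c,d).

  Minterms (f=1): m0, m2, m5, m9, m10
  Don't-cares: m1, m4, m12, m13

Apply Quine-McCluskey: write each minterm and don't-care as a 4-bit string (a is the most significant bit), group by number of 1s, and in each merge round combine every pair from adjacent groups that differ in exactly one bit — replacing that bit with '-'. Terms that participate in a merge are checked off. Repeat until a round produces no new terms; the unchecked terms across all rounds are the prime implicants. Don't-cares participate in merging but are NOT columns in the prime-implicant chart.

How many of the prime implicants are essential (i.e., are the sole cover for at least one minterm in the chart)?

2

size-2^0 implicants → 0000(✓)  0001(✓)  0010(✓)  0100(✓)  0101(✓)  1001(✓)  1010(✓)  1100(✓)  1101(✓)
size-2^1 implicants → -001(✓)  -010  -100(✓)  -101(✓)  0-00(✓)  0-01(✓)  00-0  000-(✓)  010-(✓)  1-01(✓)  110-(✓)
size-2^2 implicants → --01  -10-  0-0-
Unchecked terms (primes): --01, -010, -10-, 0-0-, 00-0
Minterm coverage:
  m0 ⊆ 0-0-,00-0
  m2 ⊆ -010,00-0
  m5 ⊆ --01,-10-,0-0-
  m9 ⊆ --01 [E]
  m10 ⊆ -010 [E]
E = {--01, -010}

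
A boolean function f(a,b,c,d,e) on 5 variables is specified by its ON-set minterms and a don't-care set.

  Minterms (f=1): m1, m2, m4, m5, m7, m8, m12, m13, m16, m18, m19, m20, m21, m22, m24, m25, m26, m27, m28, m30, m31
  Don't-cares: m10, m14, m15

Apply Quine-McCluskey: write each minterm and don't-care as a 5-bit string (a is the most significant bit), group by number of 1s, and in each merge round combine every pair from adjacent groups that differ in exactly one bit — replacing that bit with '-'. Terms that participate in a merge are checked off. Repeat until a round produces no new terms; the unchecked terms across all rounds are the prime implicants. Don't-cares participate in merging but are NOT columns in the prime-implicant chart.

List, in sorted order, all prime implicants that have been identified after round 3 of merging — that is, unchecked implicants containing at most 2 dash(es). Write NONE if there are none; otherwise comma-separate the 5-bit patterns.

--010, --100, -010-, -111-, 0-1-1, 0-10-, 00-01, 011--, 1-01-, 11-1-, 110--

[col 0] 00001*, 00010*, 00100*, 00101*, 00111*, 01000*, 01010*, 01100*, 01101*, 01110*, 01111*, 10000*, 10010*, 10011*, 10100*, 10101*, 10110*, 11000*, 11001*, 11010*, 11011*, 11100*, 11110*, 11111*
[col 1] -0010*, -0100*, -0101*, -1000*, -1010*, -1100*, -1110*, -1111*, 0-010*, 0-100*, 0-101*, 0-111*, 00-01, 001-1*, 0010-*, 01-00*, 01-10*, 010-0*, 011-0*, 011-1*, 0110-*, 0111-*, 1-000*, 1-010*, 1-011*, 1-100*, 1-110*, 10-00*, 10-10*, 100-0*, 1001-*, 101-0*, 1010-*, 11-00*, 11-10*, 11-11*, 110-0*, 110-1*, 1100-*, 1101-*, 111-0*, 1111-*
[col 2] --010, --100, -010-, -1-00*, -1-10*, -10-0*, -11-0*, -111-, 0-1-1, 0-10-, 01--0*, 011--, 1--00*, 1--10*, 1-0-0*, 1-01-, 1-1-0*, 10--0*, 11--0*, 11-1-, 110--
[col 3] -1--0, 1---0
Prime implicants: --010, --100, -010-, -1--0, -111-, 0-1-1, 0-10-, 00-01, 011--, 1---0, 1-01-, 11-1-, 110--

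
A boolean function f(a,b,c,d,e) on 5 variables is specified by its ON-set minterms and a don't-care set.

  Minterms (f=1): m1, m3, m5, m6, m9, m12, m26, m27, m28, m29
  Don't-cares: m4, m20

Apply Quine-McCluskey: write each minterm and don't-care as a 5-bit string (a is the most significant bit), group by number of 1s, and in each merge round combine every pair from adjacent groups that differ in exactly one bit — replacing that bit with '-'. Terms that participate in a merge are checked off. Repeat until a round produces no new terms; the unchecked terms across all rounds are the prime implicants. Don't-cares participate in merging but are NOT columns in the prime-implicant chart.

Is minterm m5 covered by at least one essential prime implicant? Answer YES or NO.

NO

[col 0] 00001*, 00011*, 00100*, 00101*, 00110*, 01001*, 01100*, 10100*, 11010*, 11011*, 11100*, 11101*
[col 1] -0100*, -1100*, 0-001, 0-100*, 00-01, 000-1, 001-0, 0010-, 1-100*, 1101-, 1110-
[col 2] --100
Prime implicants: --100, 0-001, 00-01, 000-1, 001-0, 0010-, 1101-, 1110-
PI chart (minterm → PIs covering it):
  1 | 0-001,00-01,000-1
  3 | 000-1  (sole → essential)
  5 | 00-01,0010-
  6 | 001-0  (sole → essential)
  9 | 0-001  (sole → essential)
  12 | --100  (sole → essential)
  26 | 1101-  (sole → essential)
  27 | 1101-  (sole → essential)
  28 | --100,1110-
  29 | 1110-  (sole → essential)
Essential prime implicants: --100, 0-001, 000-1, 001-0, 1101-, 1110-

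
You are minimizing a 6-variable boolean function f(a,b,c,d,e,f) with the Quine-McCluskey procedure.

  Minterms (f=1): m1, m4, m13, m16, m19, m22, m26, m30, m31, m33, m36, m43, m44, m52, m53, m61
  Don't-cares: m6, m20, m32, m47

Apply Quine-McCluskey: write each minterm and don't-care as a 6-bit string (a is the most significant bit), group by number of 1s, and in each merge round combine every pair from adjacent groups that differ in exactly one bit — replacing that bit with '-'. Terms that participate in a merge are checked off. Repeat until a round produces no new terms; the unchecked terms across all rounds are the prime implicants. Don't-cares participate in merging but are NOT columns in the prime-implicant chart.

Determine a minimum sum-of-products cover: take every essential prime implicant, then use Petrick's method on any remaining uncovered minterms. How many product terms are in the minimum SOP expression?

11

Round 0: 000001✓ 000100✓ 000110✓ 001101 010000✓ 010011 010100✓ 010110✓ 011010✓ 011110✓ 011111✓ 100000✓ 100001✓ 100100✓ 101011✓ 101100✓ 101111✓ 110100✓ 110101✓ 111101✓
Round 1: -00001 -00100✓ -10100✓ 0-0100✓ 0-0110✓ 0001-0✓ 01-110 010-00 0101-0✓ 011-10 01111- 1-0100✓ 10-100 100-00 10000- 101-11 11-101 11010-
Round 2: --0100 0-01-0
PIs = {--0100, -00001, 0-01-0, 001101, 01-110, 010-00, 010011, 011-10, 01111-, 10-100, 100-00, 10000-, 101-11, 11-101, 11010-}
Coverage chart:
  m1: -00001 ←essential
  m4: --0100,0-01-0
  m13: 001101 ←essential
  m16: 010-00 ←essential
  m19: 010011 ←essential
  m22: 0-01-0,01-110
  m26: 011-10 ←essential
  m30: 01-110,011-10,01111-
  m31: 01111- ←essential
  m33: -00001,10000-
  m36: --0100,10-100,100-00
  m43: 101-11 ←essential
  m44: 10-100 ←essential
  m52: --0100,11010-
  m53: 11-101,11010-
  m61: 11-101 ←essential
Essential: -00001, 001101, 010-00, 010011, 011-10, 01111-, 10-100, 101-11, 11-101
Petrick residual → --0100, 0-01-0
Min cover (11 terms): c'de'f' + b'c'd'e'f + a'c'df' + a'b'cde'f + a'bc'e'f' + a'bc'd'ef + a'bcef' + a'bcde + ab'de'f' + ab'cef + abde'f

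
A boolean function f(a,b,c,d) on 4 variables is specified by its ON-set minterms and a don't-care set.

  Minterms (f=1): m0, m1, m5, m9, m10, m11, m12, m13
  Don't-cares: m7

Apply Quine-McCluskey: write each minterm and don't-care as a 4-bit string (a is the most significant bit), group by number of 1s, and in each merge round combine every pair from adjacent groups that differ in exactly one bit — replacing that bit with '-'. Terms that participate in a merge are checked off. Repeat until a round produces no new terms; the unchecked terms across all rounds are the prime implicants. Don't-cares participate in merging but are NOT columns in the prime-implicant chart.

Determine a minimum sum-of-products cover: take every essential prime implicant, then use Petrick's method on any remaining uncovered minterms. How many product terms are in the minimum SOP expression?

4

Round 0: 0000✓ 0001✓ 0101✓ 0111✓ 1001✓ 1010✓ 1011✓ 1100✓ 1101✓
Round 1: -001✓ -101✓ 0-01✓ 000- 01-1 1-01✓ 10-1 101- 110-
Round 2: --01
PIs = {--01, 000-, 01-1, 10-1, 101-, 110-}
Coverage chart:
  m0: 000- ←essential
  m1: --01,000-
  m5: --01,01-1
  m9: --01,10-1
  m10: 101- ←essential
  m11: 10-1,101-
  m12: 110- ←essential
  m13: --01,110-
Essential: 000-, 101-, 110-
Petrick residual → --01
Min cover (4 terms): c'd + a'b'c' + ab'c + abc'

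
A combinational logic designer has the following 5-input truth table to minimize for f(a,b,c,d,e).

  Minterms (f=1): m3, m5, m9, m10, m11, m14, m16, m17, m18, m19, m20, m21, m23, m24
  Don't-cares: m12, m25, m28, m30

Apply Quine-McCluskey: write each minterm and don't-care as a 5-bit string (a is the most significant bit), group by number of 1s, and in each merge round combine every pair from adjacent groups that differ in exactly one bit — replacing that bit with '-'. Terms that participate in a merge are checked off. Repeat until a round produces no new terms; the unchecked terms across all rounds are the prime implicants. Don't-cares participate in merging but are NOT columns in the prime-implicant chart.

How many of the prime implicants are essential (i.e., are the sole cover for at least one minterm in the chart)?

size-2^0 implicants → 00011(✓)  00101(✓)  01001(✓)  01010(✓)  01011(✓)  01100(✓)  01110(✓)  10000(✓)  10001(✓)  10010(✓)  10011(✓)  10100(✓)  10101(✓)  10111(✓)  11000(✓)  11001(✓)  11100(✓)  11110(✓)
size-2^1 implicants → -0011  -0101  -1001  -1100(✓)  -1110(✓)  0-011  01-10  010-1  0101-  011-0(✓)  1-000(✓)  1-001(✓)  1-100(✓)  10-00(✓)  10-01(✓)  10-11(✓)  100-0(✓)  100-1(✓)  1000-(✓)  1001-(✓)  101-1(✓)  1010-(✓)  11-00(✓)  1100-(✓)  111-0(✓)
size-2^2 implicants → -11-0  1--00  1-00-  10--1  10-0-  100--
Unchecked terms (primes): -0011, -0101, -1001, -11-0, 0-011, 01-10, 010-1, 0101-, 1--00, 1-00-, 10--1, 10-0-, 100--
Minterm coverage:
  m3 ⊆ -0011,0-011
  m5 ⊆ -0101 [E]
  m9 ⊆ -1001,010-1
  m10 ⊆ 01-10,0101-
  m11 ⊆ 0-011,010-1,0101-
  m14 ⊆ -11-0,01-10
  m16 ⊆ 1--00,1-00-,10-0-,100--
  m17 ⊆ 1-00-,10--1,10-0-,100--
  m18 ⊆ 100-- [E]
  m19 ⊆ -0011,10--1,100--
  m20 ⊆ 1--00,10-0-
  m21 ⊆ -0101,10--1,10-0-
  m23 ⊆ 10--1 [E]
  m24 ⊆ 1--00,1-00-
E = {-0101, 10--1, 100--}

3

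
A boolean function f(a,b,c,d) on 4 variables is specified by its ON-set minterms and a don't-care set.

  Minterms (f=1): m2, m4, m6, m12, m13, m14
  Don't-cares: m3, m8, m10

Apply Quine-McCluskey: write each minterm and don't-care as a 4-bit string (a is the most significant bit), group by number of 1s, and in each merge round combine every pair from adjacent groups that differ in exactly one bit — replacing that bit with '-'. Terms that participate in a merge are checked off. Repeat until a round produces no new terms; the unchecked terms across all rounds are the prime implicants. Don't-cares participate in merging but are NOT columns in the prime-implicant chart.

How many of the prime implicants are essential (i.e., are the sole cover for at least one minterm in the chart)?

size-2^0 implicants → 0010(✓)  0011(✓)  0100(✓)  0110(✓)  1000(✓)  1010(✓)  1100(✓)  1101(✓)  1110(✓)
size-2^1 implicants → -010(✓)  -100(✓)  -110(✓)  0-10(✓)  001-  01-0(✓)  1-00(✓)  1-10(✓)  10-0(✓)  11-0(✓)  110-
size-2^2 implicants → --10  -1-0  1--0
Unchecked terms (primes): --10, -1-0, 001-, 1--0, 110-
Minterm coverage:
  m2 ⊆ --10,001-
  m4 ⊆ -1-0 [E]
  m6 ⊆ --10,-1-0
  m12 ⊆ -1-0,1--0,110-
  m13 ⊆ 110- [E]
  m14 ⊆ --10,-1-0,1--0
E = {-1-0, 110-}

2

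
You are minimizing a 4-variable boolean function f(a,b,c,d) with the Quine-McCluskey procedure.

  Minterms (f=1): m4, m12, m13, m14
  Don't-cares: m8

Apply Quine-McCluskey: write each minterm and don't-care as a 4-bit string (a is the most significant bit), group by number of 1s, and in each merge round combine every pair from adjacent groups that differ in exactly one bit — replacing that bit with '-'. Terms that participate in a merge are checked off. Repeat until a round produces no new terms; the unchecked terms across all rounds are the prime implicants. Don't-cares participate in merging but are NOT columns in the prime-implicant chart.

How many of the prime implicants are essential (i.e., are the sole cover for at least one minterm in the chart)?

[col 0] 0100*, 1000*, 1100*, 1101*, 1110*
[col 1] -100, 1-00, 11-0, 110-
Prime implicants: -100, 1-00, 11-0, 110-
PI chart (minterm → PIs covering it):
  4 | -100  (sole → essential)
  12 | -100,1-00,11-0,110-
  13 | 110-  (sole → essential)
  14 | 11-0  (sole → essential)
Essential prime implicants: -100, 11-0, 110-

3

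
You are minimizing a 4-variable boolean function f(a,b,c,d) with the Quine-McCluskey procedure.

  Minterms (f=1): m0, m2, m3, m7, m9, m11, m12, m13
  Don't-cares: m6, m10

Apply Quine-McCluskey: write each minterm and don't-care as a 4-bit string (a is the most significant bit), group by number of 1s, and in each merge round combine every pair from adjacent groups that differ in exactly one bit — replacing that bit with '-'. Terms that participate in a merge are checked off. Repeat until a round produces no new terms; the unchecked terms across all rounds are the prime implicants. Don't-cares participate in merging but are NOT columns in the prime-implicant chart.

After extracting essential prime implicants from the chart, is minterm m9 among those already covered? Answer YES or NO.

NO

size-2^0 implicants → 0000(✓)  0010(✓)  0011(✓)  0110(✓)  0111(✓)  1001(✓)  1010(✓)  1011(✓)  1100(✓)  1101(✓)
size-2^1 implicants → -010(✓)  -011(✓)  0-10(✓)  0-11(✓)  00-0  001-(✓)  011-(✓)  1-01  10-1  101-(✓)  110-
size-2^2 implicants → -01-  0-1-
Unchecked terms (primes): -01-, 0-1-, 00-0, 1-01, 10-1, 110-
Minterm coverage:
  m0 ⊆ 00-0 [E]
  m2 ⊆ -01-,0-1-,00-0
  m3 ⊆ -01-,0-1-
  m7 ⊆ 0-1- [E]
  m9 ⊆ 1-01,10-1
  m11 ⊆ -01-,10-1
  m12 ⊆ 110- [E]
  m13 ⊆ 1-01,110-
E = {0-1-, 00-0, 110-}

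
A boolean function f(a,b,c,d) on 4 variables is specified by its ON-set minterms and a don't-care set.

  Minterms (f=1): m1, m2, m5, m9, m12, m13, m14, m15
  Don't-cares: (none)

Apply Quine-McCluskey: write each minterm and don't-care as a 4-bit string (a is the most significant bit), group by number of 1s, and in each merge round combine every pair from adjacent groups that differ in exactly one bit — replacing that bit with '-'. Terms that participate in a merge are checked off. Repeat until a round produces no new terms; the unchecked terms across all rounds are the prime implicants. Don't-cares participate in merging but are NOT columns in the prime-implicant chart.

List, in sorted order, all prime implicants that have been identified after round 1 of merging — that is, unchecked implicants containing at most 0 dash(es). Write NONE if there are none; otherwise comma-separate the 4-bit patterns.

0010

Round 0: 0001✓ 0010 0101✓ 1001✓ 1100✓ 1101✓ 1110✓ 1111✓
Round 1: -001✓ -101✓ 0-01✓ 1-01✓ 11-0✓ 11-1✓ 110-✓ 111-✓
Round 2: --01 11--
PIs = {--01, 0010, 11--}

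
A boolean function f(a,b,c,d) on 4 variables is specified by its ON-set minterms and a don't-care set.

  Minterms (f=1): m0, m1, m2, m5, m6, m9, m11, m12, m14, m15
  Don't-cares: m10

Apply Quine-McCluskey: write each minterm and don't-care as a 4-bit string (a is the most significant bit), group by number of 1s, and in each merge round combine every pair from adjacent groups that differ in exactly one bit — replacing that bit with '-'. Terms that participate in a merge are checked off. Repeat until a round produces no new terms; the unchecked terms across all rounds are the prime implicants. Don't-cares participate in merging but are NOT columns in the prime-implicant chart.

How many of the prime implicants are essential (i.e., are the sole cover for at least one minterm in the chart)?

size-2^0 implicants → 0000(✓)  0001(✓)  0010(✓)  0101(✓)  0110(✓)  1001(✓)  1010(✓)  1011(✓)  1100(✓)  1110(✓)  1111(✓)
size-2^1 implicants → -001  -010(✓)  -110(✓)  0-01  0-10(✓)  00-0  000-  1-10(✓)  1-11(✓)  10-1  101-(✓)  11-0  111-(✓)
size-2^2 implicants → --10  1-1-
Unchecked terms (primes): --10, -001, 0-01, 00-0, 000-, 1-1-, 10-1, 11-0
Minterm coverage:
  m0 ⊆ 00-0,000-
  m1 ⊆ -001,0-01,000-
  m2 ⊆ --10,00-0
  m5 ⊆ 0-01 [E]
  m6 ⊆ --10 [E]
  m9 ⊆ -001,10-1
  m11 ⊆ 1-1-,10-1
  m12 ⊆ 11-0 [E]
  m14 ⊆ --10,1-1-,11-0
  m15 ⊆ 1-1- [E]
E = {--10, 0-01, 1-1-, 11-0}

4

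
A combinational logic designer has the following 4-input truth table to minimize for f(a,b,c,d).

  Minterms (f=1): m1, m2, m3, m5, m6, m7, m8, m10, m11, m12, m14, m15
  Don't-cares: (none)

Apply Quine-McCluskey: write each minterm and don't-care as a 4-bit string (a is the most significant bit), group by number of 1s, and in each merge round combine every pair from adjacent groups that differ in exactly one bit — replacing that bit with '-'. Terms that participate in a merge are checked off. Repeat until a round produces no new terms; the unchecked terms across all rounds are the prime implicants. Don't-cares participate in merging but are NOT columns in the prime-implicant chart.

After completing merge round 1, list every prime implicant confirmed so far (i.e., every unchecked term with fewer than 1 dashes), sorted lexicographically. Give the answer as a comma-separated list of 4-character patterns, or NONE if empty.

NONE

size-2^0 implicants → 0001(✓)  0010(✓)  0011(✓)  0101(✓)  0110(✓)  0111(✓)  1000(✓)  1010(✓)  1011(✓)  1100(✓)  1110(✓)  1111(✓)
size-2^1 implicants → -010(✓)  -011(✓)  -110(✓)  -111(✓)  0-01(✓)  0-10(✓)  0-11(✓)  00-1(✓)  001-(✓)  01-1(✓)  011-(✓)  1-00(✓)  1-10(✓)  1-11(✓)  10-0(✓)  101-(✓)  11-0(✓)  111-(✓)
size-2^2 implicants → --10(✓)  --11(✓)  -01-(✓)  -11-(✓)  0--1  0-1-(✓)  1--0  1-1-(✓)
size-2^3 implicants → --1-
Unchecked terms (primes): --1-, 0--1, 1--0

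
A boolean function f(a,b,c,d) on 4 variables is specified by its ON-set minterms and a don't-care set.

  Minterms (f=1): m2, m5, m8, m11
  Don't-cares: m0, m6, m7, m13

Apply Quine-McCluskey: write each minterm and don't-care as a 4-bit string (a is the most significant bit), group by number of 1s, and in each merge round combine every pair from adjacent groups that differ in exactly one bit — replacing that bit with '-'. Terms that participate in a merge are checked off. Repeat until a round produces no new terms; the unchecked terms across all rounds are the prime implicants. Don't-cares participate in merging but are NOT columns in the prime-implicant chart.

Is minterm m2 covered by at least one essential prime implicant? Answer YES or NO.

Round 0: 0000✓ 0010✓ 0101✓ 0110✓ 0111✓ 1000✓ 1011 1101✓
Round 1: -000 -101 0-10 00-0 01-1 011-
PIs = {-000, -101, 0-10, 00-0, 01-1, 011-, 1011}
Coverage chart:
  m2: 0-10,00-0
  m5: -101,01-1
  m8: -000 ←essential
  m11: 1011 ←essential
Essential: -000, 1011

NO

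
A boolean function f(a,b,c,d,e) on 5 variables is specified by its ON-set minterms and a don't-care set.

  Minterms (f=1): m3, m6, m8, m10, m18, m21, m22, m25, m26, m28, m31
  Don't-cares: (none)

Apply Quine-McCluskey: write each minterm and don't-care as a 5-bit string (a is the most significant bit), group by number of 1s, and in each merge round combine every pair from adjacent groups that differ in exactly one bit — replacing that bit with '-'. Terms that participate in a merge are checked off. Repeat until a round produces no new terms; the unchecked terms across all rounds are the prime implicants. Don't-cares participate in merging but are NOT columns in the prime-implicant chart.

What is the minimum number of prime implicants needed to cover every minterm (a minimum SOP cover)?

Round 0: 00011 00110✓ 01000✓ 01010✓ 10010✓ 10101 10110✓ 11001 11010✓ 11100 11111
Round 1: -0110 -1010 010-0 1-010 10-10
PIs = {-0110, -1010, 00011, 010-0, 1-010, 10-10, 10101, 11001, 11100, 11111}
Coverage chart:
  m3: 00011 ←essential
  m6: -0110 ←essential
  m8: 010-0 ←essential
  m10: -1010,010-0
  m18: 1-010,10-10
  m21: 10101 ←essential
  m22: -0110,10-10
  m25: 11001 ←essential
  m26: -1010,1-010
  m28: 11100 ←essential
  m31: 11111 ←essential
Essential: -0110, 00011, 010-0, 10101, 11001, 11100, 11111
Petrick residual → 1-010
Min cover (8 terms): b'cde' + a'b'c'de + a'bc'e' + ac'de' + ab'cd'e + abc'd'e + abcd'e' + abcde

8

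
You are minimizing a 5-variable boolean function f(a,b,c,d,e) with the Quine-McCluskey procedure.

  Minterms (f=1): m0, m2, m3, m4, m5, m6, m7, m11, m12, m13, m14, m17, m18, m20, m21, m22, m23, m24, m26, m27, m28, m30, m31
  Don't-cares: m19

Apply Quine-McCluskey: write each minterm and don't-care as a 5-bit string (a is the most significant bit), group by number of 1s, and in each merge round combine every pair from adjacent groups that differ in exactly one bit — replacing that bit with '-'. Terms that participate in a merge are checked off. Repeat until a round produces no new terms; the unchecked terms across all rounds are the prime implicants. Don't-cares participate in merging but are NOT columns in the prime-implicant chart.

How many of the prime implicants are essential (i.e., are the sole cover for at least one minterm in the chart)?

7

size-2^0 implicants → 00000(✓)  00010(✓)  00011(✓)  00100(✓)  00101(✓)  00110(✓)  00111(✓)  01011(✓)  01100(✓)  01101(✓)  01110(✓)  10001(✓)  10010(✓)  10011(✓)  10100(✓)  10101(✓)  10110(✓)  10111(✓)  11000(✓)  11010(✓)  11011(✓)  11100(✓)  11110(✓)  11111(✓)
size-2^1 implicants → -0010(✓)  -0011(✓)  -0100(✓)  -0101(✓)  -0110(✓)  -0111(✓)  -1011(✓)  -1100(✓)  -1110(✓)  0-011(✓)  0-100(✓)  0-101(✓)  0-110(✓)  00-00(✓)  00-10(✓)  00-11(✓)  000-0(✓)  0001-(✓)  001-0(✓)  001-1(✓)  0010-(✓)  0011-(✓)  011-0(✓)  0110-(✓)  1-010(✓)  1-011(✓)  1-100(✓)  1-110(✓)  1-111(✓)  10-01(✓)  10-10(✓)  10-11(✓)  100-1(✓)  1001-(✓)  101-0(✓)  101-1(✓)  1010-(✓)  1011-(✓)  11-00(✓)  11-10(✓)  11-11(✓)  110-0(✓)  1101-(✓)  111-0(✓)  1111-(✓)
size-2^2 implicants → --011  --100(✓)  --110(✓)  -0-10(✓)  -0-11(✓)  -001-(✓)  -01-0(✓)  -01-1(✓)  -010-(✓)  -011-(✓)  -11-0(✓)  0-1-0(✓)  0-10-  00--0  00-1-(✓)  001--(✓)  1--10(✓)  1--11(✓)  1-01-(✓)  1-1-0(✓)  1-11-(✓)  10--1  10-1-(✓)  101--(✓)  11--0  11-1-(✓)
size-2^3 implicants → --1-0  -0-1-  -01--  1--1-
Unchecked terms (primes): --011, --1-0, -0-1-, -01--, 0-10-, 00--0, 1--1-, 10--1, 11--0
Minterm coverage:
  m0 ⊆ 00--0 [E]
  m2 ⊆ -0-1-,00--0
  m3 ⊆ --011,-0-1-
  m4 ⊆ --1-0,-01--,0-10-,00--0
  m5 ⊆ -01--,0-10-
  m6 ⊆ --1-0,-0-1-,-01--,00--0
  m7 ⊆ -0-1-,-01--
  m11 ⊆ --011 [E]
  m12 ⊆ --1-0,0-10-
  m13 ⊆ 0-10- [E]
  m14 ⊆ --1-0 [E]
  m17 ⊆ 10--1 [E]
  m18 ⊆ -0-1-,1--1-
  m20 ⊆ --1-0,-01--
  m21 ⊆ -01--,10--1
  m22 ⊆ --1-0,-0-1-,-01--,1--1-
  m23 ⊆ -0-1-,-01--,1--1-,10--1
  m24 ⊆ 11--0 [E]
  m26 ⊆ 1--1-,11--0
  m27 ⊆ --011,1--1-
  m28 ⊆ --1-0,11--0
  m30 ⊆ --1-0,1--1-,11--0
  m31 ⊆ 1--1- [E]
E = {--011, --1-0, 0-10-, 00--0, 1--1-, 10--1, 11--0}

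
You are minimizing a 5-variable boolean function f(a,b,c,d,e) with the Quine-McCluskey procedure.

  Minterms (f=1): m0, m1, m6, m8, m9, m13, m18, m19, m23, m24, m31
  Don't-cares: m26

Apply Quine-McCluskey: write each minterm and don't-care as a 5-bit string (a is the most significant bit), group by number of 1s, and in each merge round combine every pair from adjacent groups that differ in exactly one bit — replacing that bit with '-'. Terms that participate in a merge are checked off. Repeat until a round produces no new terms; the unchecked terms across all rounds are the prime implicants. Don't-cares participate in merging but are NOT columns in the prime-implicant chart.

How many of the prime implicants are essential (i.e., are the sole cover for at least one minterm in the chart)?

[col 0] 00000*, 00001*, 00110, 01000*, 01001*, 01101*, 10010*, 10011*, 10111*, 11000*, 11010*, 11111*
[col 1] -1000, 0-000*, 0-001*, 0000-*, 01-01, 0100-*, 1-010, 1-111, 10-11, 1001-, 110-0
[col 2] 0-00-
Prime implicants: -1000, 0-00-, 00110, 01-01, 1-010, 1-111, 10-11, 1001-, 110-0
PI chart (minterm → PIs covering it):
  0 | 0-00-  (sole → essential)
  1 | 0-00-  (sole → essential)
  6 | 00110  (sole → essential)
  8 | -1000,0-00-
  9 | 0-00-,01-01
  13 | 01-01  (sole → essential)
  18 | 1-010,1001-
  19 | 10-11,1001-
  23 | 1-111,10-11
  24 | -1000,110-0
  31 | 1-111  (sole → essential)
Essential prime implicants: 0-00-, 00110, 01-01, 1-111

4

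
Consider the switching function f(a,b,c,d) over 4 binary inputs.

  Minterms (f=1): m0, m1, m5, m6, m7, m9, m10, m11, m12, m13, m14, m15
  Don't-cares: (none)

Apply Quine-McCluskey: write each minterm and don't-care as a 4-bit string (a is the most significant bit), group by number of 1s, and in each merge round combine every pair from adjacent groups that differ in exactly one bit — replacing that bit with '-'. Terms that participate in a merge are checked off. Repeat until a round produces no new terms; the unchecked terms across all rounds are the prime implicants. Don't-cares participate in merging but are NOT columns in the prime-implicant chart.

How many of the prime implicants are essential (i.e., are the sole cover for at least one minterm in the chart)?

size-2^0 implicants → 0000(✓)  0001(✓)  0101(✓)  0110(✓)  0111(✓)  1001(✓)  1010(✓)  1011(✓)  1100(✓)  1101(✓)  1110(✓)  1111(✓)
size-2^1 implicants → -001(✓)  -101(✓)  -110(✓)  -111(✓)  0-01(✓)  000-  01-1(✓)  011-(✓)  1-01(✓)  1-10(✓)  1-11(✓)  10-1(✓)  101-(✓)  11-0(✓)  11-1(✓)  110-(✓)  111-(✓)
size-2^2 implicants → --01  -1-1  -11-  1--1  1-1-  11--
Unchecked terms (primes): --01, -1-1, -11-, 000-, 1--1, 1-1-, 11--
Minterm coverage:
  m0 ⊆ 000- [E]
  m1 ⊆ --01,000-
  m5 ⊆ --01,-1-1
  m6 ⊆ -11- [E]
  m7 ⊆ -1-1,-11-
  m9 ⊆ --01,1--1
  m10 ⊆ 1-1- [E]
  m11 ⊆ 1--1,1-1-
  m12 ⊆ 11-- [E]
  m13 ⊆ --01,-1-1,1--1,11--
  m14 ⊆ -11-,1-1-,11--
  m15 ⊆ -1-1,-11-,1--1,1-1-,11--
E = {-11-, 000-, 1-1-, 11--}

4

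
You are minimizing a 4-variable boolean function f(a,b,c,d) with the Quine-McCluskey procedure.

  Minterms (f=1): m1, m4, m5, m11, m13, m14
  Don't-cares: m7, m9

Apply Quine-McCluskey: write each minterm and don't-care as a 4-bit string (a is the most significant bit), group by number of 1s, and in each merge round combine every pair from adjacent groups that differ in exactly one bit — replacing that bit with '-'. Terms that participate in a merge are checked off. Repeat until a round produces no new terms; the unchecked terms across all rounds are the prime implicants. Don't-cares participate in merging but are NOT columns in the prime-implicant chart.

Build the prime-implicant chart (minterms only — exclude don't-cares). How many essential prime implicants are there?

size-2^0 implicants → 0001(✓)  0100(✓)  0101(✓)  0111(✓)  1001(✓)  1011(✓)  1101(✓)  1110
size-2^1 implicants → -001(✓)  -101(✓)  0-01(✓)  01-1  010-  1-01(✓)  10-1
size-2^2 implicants → --01
Unchecked terms (primes): --01, 01-1, 010-, 10-1, 1110
Minterm coverage:
  m1 ⊆ --01 [E]
  m4 ⊆ 010- [E]
  m5 ⊆ --01,01-1,010-
  m11 ⊆ 10-1 [E]
  m13 ⊆ --01 [E]
  m14 ⊆ 1110 [E]
E = {--01, 010-, 10-1, 1110}

4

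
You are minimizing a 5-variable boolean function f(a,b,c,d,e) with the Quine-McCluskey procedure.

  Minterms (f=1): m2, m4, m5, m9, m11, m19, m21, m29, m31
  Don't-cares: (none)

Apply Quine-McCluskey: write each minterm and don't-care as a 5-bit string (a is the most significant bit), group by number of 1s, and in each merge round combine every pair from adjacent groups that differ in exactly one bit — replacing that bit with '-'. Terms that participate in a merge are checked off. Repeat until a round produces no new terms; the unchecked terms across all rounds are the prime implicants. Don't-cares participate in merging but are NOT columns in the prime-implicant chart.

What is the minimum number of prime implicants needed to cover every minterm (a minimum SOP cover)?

6

size-2^0 implicants → 00010  00100(✓)  00101(✓)  01001(✓)  01011(✓)  10011  10101(✓)  11101(✓)  11111(✓)
size-2^1 implicants → -0101  0010-  010-1  1-101  111-1
Unchecked terms (primes): -0101, 00010, 0010-, 010-1, 1-101, 10011, 111-1
Minterm coverage:
  m2 ⊆ 00010 [E]
  m4 ⊆ 0010- [E]
  m5 ⊆ -0101,0010-
  m9 ⊆ 010-1 [E]
  m11 ⊆ 010-1 [E]
  m19 ⊆ 10011 [E]
  m21 ⊆ -0101,1-101
  m29 ⊆ 1-101,111-1
  m31 ⊆ 111-1 [E]
E = {00010, 0010-, 010-1, 10011, 111-1}
Petrick residual → -0101
Cover = b'cd'e + a'b'c'de' + a'b'cd' + a'bc'e + ab'c'de + abce  |cover|=6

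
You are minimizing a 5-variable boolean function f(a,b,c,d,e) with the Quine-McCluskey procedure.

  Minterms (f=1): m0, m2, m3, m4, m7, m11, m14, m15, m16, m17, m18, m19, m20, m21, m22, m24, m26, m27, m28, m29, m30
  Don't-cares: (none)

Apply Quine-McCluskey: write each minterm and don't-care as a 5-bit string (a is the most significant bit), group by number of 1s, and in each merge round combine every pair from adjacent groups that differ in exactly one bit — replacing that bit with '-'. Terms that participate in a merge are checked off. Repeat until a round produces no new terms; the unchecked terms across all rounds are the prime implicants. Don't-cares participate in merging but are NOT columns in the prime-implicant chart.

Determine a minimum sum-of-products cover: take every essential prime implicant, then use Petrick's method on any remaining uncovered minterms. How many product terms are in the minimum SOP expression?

8

[col 0] 00000*, 00010*, 00011*, 00100*, 00111*, 01011*, 01110*, 01111*, 10000*, 10001*, 10010*, 10011*, 10100*, 10101*, 10110*, 11000*, 11010*, 11011*, 11100*, 11101*, 11110*
[col 1] -0000*, -0010*, -0011*, -0100*, -1011*, -1110, 0-011*, 0-111*, 00-00*, 00-11*, 000-0*, 0001-*, 01-11*, 0111-, 1-000*, 1-010*, 1-011*, 1-100*, 1-101*, 1-110*, 10-00*, 10-01*, 10-10*, 100-0*, 100-1*, 1000-*, 1001-*, 101-0*, 1010-*, 11-00*, 11-10*, 110-0*, 1101-*, 111-0*, 1110-*
[col 2] --011, -0-00, -00-0, -001-, 0--11, 1--00*, 1--10*, 1-0-0*, 1-01-, 1-1-0*, 1-10-, 10--0*, 10-0-, 100--, 11--0*
[col 3] 1---0
Prime implicants: --011, -0-00, -00-0, -001-, -1110, 0--11, 0111-, 1---0, 1-01-, 1-10-, 10-0-, 100--
PI chart (minterm → PIs covering it):
  0 | -0-00,-00-0
  2 | -00-0,-001-
  3 | --011,-001-,0--11
  4 | -0-00  (sole → essential)
  7 | 0--11  (sole → essential)
  11 | --011,0--11
  14 | -1110,0111-
  15 | 0--11,0111-
  16 | -0-00,-00-0,1---0,10-0-,100--
  17 | 10-0-,100--
  18 | -00-0,-001-,1---0,1-01-,100--
  19 | --011,-001-,1-01-,100--
  20 | -0-00,1---0,1-10-,10-0-
  21 | 1-10-,10-0-
  22 | 1---0  (sole → essential)
  24 | 1---0  (sole → essential)
  26 | 1---0,1-01-
  27 | --011,1-01-
  28 | 1---0,1-10-
  29 | 1-10-  (sole → essential)
  30 | -1110,1---0
Essential prime implicants: -0-00, 0--11, 1---0, 1-10-
Petrick residual → --011, -00-0, -1110, 10-0-
Minimum SOP uses 8 PIs: c'de + b'd'e' + b'c'e' + bcde' + a'de + ae' + acd' + ab'd'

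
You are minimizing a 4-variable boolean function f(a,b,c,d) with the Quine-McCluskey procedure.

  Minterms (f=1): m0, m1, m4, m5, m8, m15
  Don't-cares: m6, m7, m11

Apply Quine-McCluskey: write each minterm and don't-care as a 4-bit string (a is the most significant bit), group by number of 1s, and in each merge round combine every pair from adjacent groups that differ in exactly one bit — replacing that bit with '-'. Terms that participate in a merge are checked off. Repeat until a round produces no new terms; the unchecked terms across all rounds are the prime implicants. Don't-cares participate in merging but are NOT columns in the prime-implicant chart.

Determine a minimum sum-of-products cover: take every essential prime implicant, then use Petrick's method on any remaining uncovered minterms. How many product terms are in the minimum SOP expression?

size-2^0 implicants → 0000(✓)  0001(✓)  0100(✓)  0101(✓)  0110(✓)  0111(✓)  1000(✓)  1011(✓)  1111(✓)
size-2^1 implicants → -000  -111  0-00(✓)  0-01(✓)  000-(✓)  01-0(✓)  01-1(✓)  010-(✓)  011-(✓)  1-11
size-2^2 implicants → 0-0-  01--
Unchecked terms (primes): -000, -111, 0-0-, 01--, 1-11
Minterm coverage:
  m0 ⊆ -000,0-0-
  m1 ⊆ 0-0- [E]
  m4 ⊆ 0-0-,01--
  m5 ⊆ 0-0-,01--
  m8 ⊆ -000 [E]
  m15 ⊆ -111,1-11
E = {-000, 0-0-}
Petrick residual → -111
Cover = b'c'd' + bcd + a'c'  |cover|=3

3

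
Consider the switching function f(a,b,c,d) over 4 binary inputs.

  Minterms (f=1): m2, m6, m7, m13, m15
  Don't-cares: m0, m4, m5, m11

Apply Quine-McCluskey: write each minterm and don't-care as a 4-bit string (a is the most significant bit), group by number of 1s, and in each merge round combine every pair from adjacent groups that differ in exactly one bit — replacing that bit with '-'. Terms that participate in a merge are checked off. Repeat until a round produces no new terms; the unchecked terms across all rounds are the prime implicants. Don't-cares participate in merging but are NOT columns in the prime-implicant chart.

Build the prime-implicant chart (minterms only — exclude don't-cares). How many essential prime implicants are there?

size-2^0 implicants → 0000(✓)  0010(✓)  0100(✓)  0101(✓)  0110(✓)  0111(✓)  1011(✓)  1101(✓)  1111(✓)
size-2^1 implicants → -101(✓)  -111(✓)  0-00(✓)  0-10(✓)  00-0(✓)  01-0(✓)  01-1(✓)  010-(✓)  011-(✓)  1-11  11-1(✓)
size-2^2 implicants → -1-1  0--0  01--
Unchecked terms (primes): -1-1, 0--0, 01--, 1-11
Minterm coverage:
  m2 ⊆ 0--0 [E]
  m6 ⊆ 0--0,01--
  m7 ⊆ -1-1,01--
  m13 ⊆ -1-1 [E]
  m15 ⊆ -1-1,1-11
E = {-1-1, 0--0}

2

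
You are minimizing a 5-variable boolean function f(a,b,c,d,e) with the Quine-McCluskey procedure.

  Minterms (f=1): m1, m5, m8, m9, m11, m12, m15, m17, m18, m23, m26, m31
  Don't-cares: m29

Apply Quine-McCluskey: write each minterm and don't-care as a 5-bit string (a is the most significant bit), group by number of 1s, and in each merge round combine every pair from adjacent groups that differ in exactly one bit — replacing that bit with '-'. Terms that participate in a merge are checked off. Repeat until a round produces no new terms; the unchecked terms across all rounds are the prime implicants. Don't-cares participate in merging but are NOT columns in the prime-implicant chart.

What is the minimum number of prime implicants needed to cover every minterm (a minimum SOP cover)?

size-2^0 implicants → 00001(✓)  00101(✓)  01000(✓)  01001(✓)  01011(✓)  01100(✓)  01111(✓)  10001(✓)  10010(✓)  10111(✓)  11010(✓)  11101(✓)  11111(✓)
size-2^1 implicants → -0001  -1111  0-001  00-01  01-00  01-11  010-1  0100-  1-010  1-111  111-1
Unchecked terms (primes): -0001, -1111, 0-001, 00-01, 01-00, 01-11, 010-1, 0100-, 1-010, 1-111, 111-1
Minterm coverage:
  m1 ⊆ -0001,0-001,00-01
  m5 ⊆ 00-01 [E]
  m8 ⊆ 01-00,0100-
  m9 ⊆ 0-001,010-1,0100-
  m11 ⊆ 01-11,010-1
  m12 ⊆ 01-00 [E]
  m15 ⊆ -1111,01-11
  m17 ⊆ -0001 [E]
  m18 ⊆ 1-010 [E]
  m23 ⊆ 1-111 [E]
  m26 ⊆ 1-010 [E]
  m31 ⊆ -1111,1-111,111-1
E = {-0001, 00-01, 01-00, 1-010, 1-111}
Petrick residual → -1111, 010-1
Cover = b'c'd'e + bcde + a'b'd'e + a'bd'e' + a'bc'e + ac'de' + acde  |cover|=7

7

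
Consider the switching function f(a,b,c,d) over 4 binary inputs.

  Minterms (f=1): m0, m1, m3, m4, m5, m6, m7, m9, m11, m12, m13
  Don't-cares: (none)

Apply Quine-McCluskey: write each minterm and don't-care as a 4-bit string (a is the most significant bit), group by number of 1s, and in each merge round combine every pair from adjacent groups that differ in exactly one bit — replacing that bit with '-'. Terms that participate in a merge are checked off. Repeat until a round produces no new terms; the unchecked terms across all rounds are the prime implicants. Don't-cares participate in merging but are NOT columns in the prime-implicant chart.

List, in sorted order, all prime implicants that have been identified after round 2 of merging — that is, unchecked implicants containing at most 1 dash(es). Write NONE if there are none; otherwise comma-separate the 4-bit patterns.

Round 0: 0000✓ 0001✓ 0011✓ 0100✓ 0101✓ 0110✓ 0111✓ 1001✓ 1011✓ 1100✓ 1101✓
Round 1: -001✓ -011✓ -100✓ -101✓ 0-00✓ 0-01✓ 0-11✓ 00-1✓ 000-✓ 01-0✓ 01-1✓ 010-✓ 011-✓ 1-01✓ 10-1✓ 110-✓
Round 2: --01 -0-1 -10- 0--1 0-0- 01--
PIs = {--01, -0-1, -10-, 0--1, 0-0-, 01--}

NONE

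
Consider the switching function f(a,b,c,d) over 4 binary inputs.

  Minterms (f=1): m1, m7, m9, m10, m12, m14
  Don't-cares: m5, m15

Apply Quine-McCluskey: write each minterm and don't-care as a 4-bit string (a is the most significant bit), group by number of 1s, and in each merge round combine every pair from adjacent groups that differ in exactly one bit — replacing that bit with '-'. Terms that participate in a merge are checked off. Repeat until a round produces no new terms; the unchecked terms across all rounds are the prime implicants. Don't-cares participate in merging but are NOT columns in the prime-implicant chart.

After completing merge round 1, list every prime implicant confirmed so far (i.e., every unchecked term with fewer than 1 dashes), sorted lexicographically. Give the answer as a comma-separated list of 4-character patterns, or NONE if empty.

[col 0] 0001*, 0101*, 0111*, 1001*, 1010*, 1100*, 1110*, 1111*
[col 1] -001, -111, 0-01, 01-1, 1-10, 11-0, 111-
Prime implicants: -001, -111, 0-01, 01-1, 1-10, 11-0, 111-

NONE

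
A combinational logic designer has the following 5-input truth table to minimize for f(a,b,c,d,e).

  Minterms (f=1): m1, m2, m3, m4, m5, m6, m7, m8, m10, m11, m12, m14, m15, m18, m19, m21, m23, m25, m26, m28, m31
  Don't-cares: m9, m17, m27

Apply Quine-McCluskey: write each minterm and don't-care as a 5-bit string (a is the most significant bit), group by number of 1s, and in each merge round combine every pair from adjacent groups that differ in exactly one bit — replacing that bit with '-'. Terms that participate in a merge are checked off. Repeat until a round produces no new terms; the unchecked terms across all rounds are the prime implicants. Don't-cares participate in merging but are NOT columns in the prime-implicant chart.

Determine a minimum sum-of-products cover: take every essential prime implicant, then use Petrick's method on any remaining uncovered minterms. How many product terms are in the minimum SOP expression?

[col 0] 00001*, 00010*, 00011*, 00100*, 00101*, 00110*, 00111*, 01000*, 01001*, 01010*, 01011*, 01100*, 01110*, 01111*, 10001*, 10010*, 10011*, 10101*, 10111*, 11001*, 11010*, 11011*, 11100*, 11111*
[col 1] -0001*, -0010*, -0011*, -0101*, -0111*, -1001*, -1010*, -1011*, -1100, -1111*, 0-001*, 0-010*, 0-011*, 0-100*, 0-110*, 0-111*, 00-01*, 00-10*, 00-11*, 000-1*, 0001-*, 001-0*, 001-1*, 0010-*, 0011-*, 01-00*, 01-10*, 01-11*, 010-0*, 010-1*, 0100-*, 0101-*, 011-0*, 0111-*, 1-001*, 1-010*, 1-011*, 1-111*, 10-01*, 10-11*, 100-1*, 1001-*, 101-1*, 11-11*, 110-1*, 1101-*
[col 2] --001*, --010*, --011*, --111*, -0-01*, -0-11*, -00-1*, -001-*, -01-1*, -1-11*, -10-1*, -101-*, 0--10*, 0--11*, 0-0-1*, 0-01-*, 0-1-0, 0-11-*, 00--1*, 00-1-*, 001--, 01--0, 01-1-*, 010--, 1--11*, 1-0-1*, 1-01-*, 10--1*
[col 3] ---11, --0-1, --01-, -0--1, 0--1-
Prime implicants: ---11, --0-1, --01-, -0--1, -1100, 0--1-, 0-1-0, 001--, 01--0, 010--
PI chart (minterm → PIs covering it):
  1 | --0-1,-0--1
  2 | --01-,0--1-
  3 | ---11,--0-1,--01-,-0--1,0--1-
  4 | 0-1-0,001--
  5 | -0--1,001--
  6 | 0--1-,0-1-0,001--
  7 | ---11,-0--1,0--1-,001--
  8 | 01--0,010--
  10 | --01-,0--1-,01--0,010--
  11 | ---11,--0-1,--01-,0--1-,010--
  12 | -1100,0-1-0,01--0
  14 | 0--1-,0-1-0,01--0
  15 | ---11,0--1-
  18 | --01-  (sole → essential)
  19 | ---11,--0-1,--01-,-0--1
  21 | -0--1  (sole → essential)
  23 | ---11,-0--1
  25 | --0-1  (sole → essential)
  26 | --01-  (sole → essential)
  28 | -1100  (sole → essential)
  31 | ---11  (sole → essential)
Essential prime implicants: ---11, --0-1, --01-, -0--1, -1100
Petrick residual → 0-1-0, 01--0
Minimum SOP uses 7 PIs: de + c'e + c'd + b'e + bcd'e' + a'ce' + a'be'

7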